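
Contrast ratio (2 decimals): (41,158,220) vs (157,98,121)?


Linearize each sRGB channel c=v/255: c/12.92 if c ≤ 0.04045 else ((c+0.055)/1.055)^2.4
L = 0.2126×R_lin + 0.7152×G_lin + 0.0722×B_lin
Color 1 (41,158,220):
  R=41: 41/255≈0.1608 > 0.04045 → ((0.1608+0.055)/1.055)^2.4 ≈ 0.02217
  G=158: 158/255≈0.6196 > 0.04045 → ((0.6196+0.055)/1.055)^2.4 ≈ 0.34191
  B=220: 220/255≈0.8627 > 0.04045 → ((0.8627+0.055)/1.055)^2.4 ≈ 0.71569
  L1 = 0.2126×0.02217 + 0.7152×0.34191 + 0.0722×0.71569 ≈ 0.30092
Color 2 (157,98,121):
  R=157: 157/255≈0.6157 > 0.04045 → ((0.6157+0.055)/1.055)^2.4 ≈ 0.33716
  G=98: 98/255≈0.3843 > 0.04045 → ((0.3843+0.055)/1.055)^2.4 ≈ 0.12214
  B=121: 121/255≈0.4745 > 0.04045 → ((0.4745+0.055)/1.055)^2.4 ≈ 0.19120
  L2 = 0.2126×0.33716 + 0.7152×0.12214 + 0.0722×0.19120 ≈ 0.17284
Lighter = 0.30092, Darker = 0.17284
Ratio = (L_lighter + 0.05) / (L_darker + 0.05)
Ratio = (0.30092 + 0.05) / (0.17284 + 0.05) = 0.35092 / 0.22284 ≈ 1.5748
Ratio ≈ 1.57:1


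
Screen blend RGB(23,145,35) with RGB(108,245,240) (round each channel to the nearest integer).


Screen: C = 255 - (255-A)×(255-B)/255, rounded to nearest integer
R: 255 - (255-23)×(255-108)/255 = 255 - 34104/255 ≈ 255 - 133.741 = 121.259 → 121
G: 255 - (255-145)×(255-245)/255 = 255 - 1100/255 ≈ 255 - 4.314 = 250.686 → 251
B: 255 - (255-35)×(255-240)/255 = 255 - 3300/255 ≈ 255 - 12.941 = 242.059 → 242
= RGB(121, 251, 242)


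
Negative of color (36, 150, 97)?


Invert: (255-R, 255-G, 255-B)
R: 255-36 = 219
G: 255-150 = 105
B: 255-97 = 158
= RGB(219, 105, 158)


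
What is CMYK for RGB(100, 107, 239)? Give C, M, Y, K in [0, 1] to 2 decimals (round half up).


R'=100/255≈0.3922, G'=107/255≈0.4196, B'=239/255≈0.9373
K = 1 - max(R',G',B') = 1 - 239/255 = 16/255 = 0.06274… → 0.06
(1-R'-K)/(1-K) simplifies to (max-R)/max with max = 239:
C = (239-100)/239 = 139/239 = 0.58158… → 0.58
M = (239-107)/239 = 132/239 = 0.55230… → 0.55
Y = (239-239)/239 = 0/239 = 0 → 0.00
= CMYK(0.58, 0.55, 0.00, 0.06)


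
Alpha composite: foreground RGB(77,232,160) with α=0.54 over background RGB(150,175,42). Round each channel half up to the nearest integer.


C = α×F + (1-α)×B, with 1-α = 0.46
R: 0.54×77 + 0.46×150 = 41.58 + 69.00 = 110.58 → 111
G: 0.54×232 + 0.46×175 = 125.28 + 80.50 = 205.78 → 206
B: 0.54×160 + 0.46×42 = 86.40 + 19.32 = 105.72 → 106
= RGB(111, 206, 106)


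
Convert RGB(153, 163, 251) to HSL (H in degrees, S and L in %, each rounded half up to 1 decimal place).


Normalize: R'=153/255≈0.6000, G'=163/255≈0.6392, B'=251/255≈0.9843
Max=251/255, Min=153/255, Δ=Max-Min=98/255
L = (Max+Min)/2 = (251+153)/510 = 404/510 = 0.79215… → L = 79.2%
L > 0.5 → S = Δ/(2-Max-Min) = 98/(510-251-153) = 98/106 = 0.92452… → S = 92.5%
(the 1/255 factors cancel in S and H, so raw channel differences can be used)
Max is B' → H = 60 × ((R-G)/Δ + 4) = 60 × ((153-163)/98 + 4)
  -10/98 + 4 = -0.1020… + 4 = 3.8979…
  H = 60 × 3.8979… = 233.877…° → H = 233.9°
= HSL(233.9°, 92.5%, 79.2%)


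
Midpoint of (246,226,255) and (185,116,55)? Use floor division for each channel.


Midpoint: each channel = ⌊(C₁+C₂)/2⌋
R: ⌊(246+185)/2⌋ = 215
G: ⌊(226+116)/2⌋ = 171
B: ⌊(255+55)/2⌋ = 155
= RGB(215, 171, 155)


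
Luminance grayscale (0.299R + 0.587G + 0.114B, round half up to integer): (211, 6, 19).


Gray = 0.299×R + 0.587×G + 0.114×B
Gray = 0.299×211 + 0.587×6 + 0.114×19
Gray = 63.089 + 3.522 + 2.166
Gray = 68.777 → round half up → 69
Gray = 69


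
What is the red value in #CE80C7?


Color: #CE80C7
R = CE = 206
G = 80 = 128
B = C7 = 199
Red = 206


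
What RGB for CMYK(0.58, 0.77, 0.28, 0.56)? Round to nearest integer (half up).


R = 255 × (1-C) × (1-K) = 255 × 0.42 × 0.44 = 47.124 → 47
G = 255 × (1-M) × (1-K) = 255 × 0.23 × 0.44 = 25.806 → 26
B = 255 × (1-Y) × (1-K) = 255 × 0.72 × 0.44 = 80.784 → 81
= RGB(47, 26, 81)


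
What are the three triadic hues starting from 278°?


Triadic: equally spaced at 120° intervals
H1 = 278°
H2 = (278 + 120) mod 360 = 38°
H3 = (278 + 240) mod 360 = 158°
Triadic = 278°, 38°, 158°


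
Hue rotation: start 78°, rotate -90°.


New hue = (H + rotation) mod 360
New hue = (78 -90) mod 360
= -12 mod 360
= 348°


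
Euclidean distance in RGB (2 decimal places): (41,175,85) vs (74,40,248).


d = √[(R₁-R₂)² + (G₁-G₂)² + (B₁-B₂)²]
d = √[(41-74)² + (175-40)² + (85-248)²]
d = √[1089 + 18225 + 26569]
d = √45883
d ≈ 214.20


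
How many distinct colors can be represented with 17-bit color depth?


Colors = 2^bits = 2^17
= 131,072 colors


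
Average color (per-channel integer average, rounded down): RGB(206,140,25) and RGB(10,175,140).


Midpoint: each channel = ⌊(C₁+C₂)/2⌋
R: ⌊(206+10)/2⌋ = 108
G: ⌊(140+175)/2⌋ = 157
B: ⌊(25+140)/2⌋ = 82
= RGB(108, 157, 82)


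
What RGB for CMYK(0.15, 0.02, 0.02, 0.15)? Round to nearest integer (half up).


R = 255 × (1-C) × (1-K) = 255 × 0.85 × 0.85 = 184.2375 → 184
G = 255 × (1-M) × (1-K) = 255 × 0.98 × 0.85 = 212.415 → 212
B = 255 × (1-Y) × (1-K) = 255 × 0.98 × 0.85 = 212.415 → 212
= RGB(184, 212, 212)


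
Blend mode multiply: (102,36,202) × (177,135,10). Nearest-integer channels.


Multiply: C = A×B/255, rounded to nearest integer
R: 102×177/255 = 18054/255 ≈ 70.800 → 71
G: 36×135/255 = 4860/255 ≈ 19.059 → 19
B: 202×10/255 = 2020/255 ≈ 7.922 → 8
= RGB(71, 19, 8)


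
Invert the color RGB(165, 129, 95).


Invert: (255-R, 255-G, 255-B)
R: 255-165 = 90
G: 255-129 = 126
B: 255-95 = 160
= RGB(90, 126, 160)


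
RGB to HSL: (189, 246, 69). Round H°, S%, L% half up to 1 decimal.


Normalize: R'=189/255≈0.7412, G'=246/255≈0.9647, B'=69/255≈0.2706
Max=246/255, Min=69/255, Δ=Max-Min=177/255
L = (Max+Min)/2 = (246+69)/510 = 315/510 = 0.61764… → L = 61.8%
L > 0.5 → S = Δ/(2-Max-Min) = 177/(510-246-69) = 177/195 = 0.90769… → S = 90.8%
(the 1/255 factors cancel in S and H, so raw channel differences can be used)
Max is G' → H = 60 × ((B-R)/Δ + 2) = 60 × ((69-189)/177 + 2)
  -120/177 + 2 = -0.6779… + 2 = 1.3220…
  H = 60 × 1.3220… = 79.322…° → H = 79.3°
= HSL(79.3°, 90.8%, 61.8%)


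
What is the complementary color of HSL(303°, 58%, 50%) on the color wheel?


Complement = opposite side of color wheel = hue + 180°
H' = (303 + 180) mod 360 = 123°
S and L unchanged.
= HSL(123°, 58%, 50%)


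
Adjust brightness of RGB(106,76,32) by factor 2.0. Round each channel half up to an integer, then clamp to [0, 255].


Multiply each channel by 2.0, round half up, clamp to [0, 255]
R: 106×2.0 = 212
G: 76×2.0 = 152
B: 32×2.0 = 64
= RGB(212, 152, 64)


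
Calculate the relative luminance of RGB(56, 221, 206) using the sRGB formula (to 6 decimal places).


Linearize each channel (sRGB transfer function): c = v/255; c_lin = c/12.92 if c ≤ 0.04045, else ((c+0.055)/1.055)^2.4
  R: 56/255 ≈ 0.219608 > 0.04045 → ((0.219608+0.055)/1.055)^2.4 ≈ 0.039546
  G: 221/255 ≈ 0.866667 > 0.04045 → ((0.866667+0.055)/1.055)^2.4 ≈ 0.723055
  B: 206/255 ≈ 0.807843 > 0.04045 → ((0.807843+0.055)/1.055)^2.4 ≈ 0.617207
R_lin = 0.039546, G_lin = 0.723055, B_lin = 0.617207
L = 0.2126×R + 0.7152×G + 0.0722×B
L = 0.2126×0.039546 + 0.7152×0.723055 + 0.0722×0.617207
L ≈ 0.570099


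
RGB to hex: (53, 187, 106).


R = 53 → 35 (hex)
G = 187 → BB (hex)
B = 106 → 6A (hex)
Hex = #35BB6A


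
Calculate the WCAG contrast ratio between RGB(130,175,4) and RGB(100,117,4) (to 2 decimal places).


Linearize each sRGB channel c=v/255: c/12.92 if c ≤ 0.04045 else ((c+0.055)/1.055)^2.4
L = 0.2126×R_lin + 0.7152×G_lin + 0.0722×B_lin
Color 1 (130,175,4):
  R=130: 130/255≈0.5098 > 0.04045 → ((0.5098+0.055)/1.055)^2.4 ≈ 0.22323
  G=175: 175/255≈0.6863 > 0.04045 → ((0.6863+0.055)/1.055)^2.4 ≈ 0.42869
  B=4: 4/255≈0.0157 ≤ 0.04045 → 0.0157/12.92 ≈ 0.00121
  L1 = 0.2126×0.22323 + 0.7152×0.42869 + 0.0722×0.00121 ≈ 0.35415
Color 2 (100,117,4):
  R=100: 100/255≈0.3922 > 0.04045 → ((0.3922+0.055)/1.055)^2.4 ≈ 0.12744
  G=117: 117/255≈0.4588 > 0.04045 → ((0.4588+0.055)/1.055)^2.4 ≈ 0.17789
  B=4: 4/255≈0.0157 ≤ 0.04045 → 0.0157/12.92 ≈ 0.00121
  L2 = 0.2126×0.12744 + 0.7152×0.17789 + 0.0722×0.00121 ≈ 0.15441
Lighter = 0.35415, Darker = 0.15441
Ratio = (L_lighter + 0.05) / (L_darker + 0.05)
Ratio = (0.35415 + 0.05) / (0.15441 + 0.05) = 0.40415 / 0.20441 ≈ 1.9772
Ratio ≈ 1.98:1


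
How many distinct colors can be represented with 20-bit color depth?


Colors = 2^bits = 2^20
= 1,048,576 colors


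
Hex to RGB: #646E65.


64 → 100 (R)
6E → 110 (G)
65 → 101 (B)
= RGB(100, 110, 101)


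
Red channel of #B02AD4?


Color: #B02AD4
R = B0 = 176
G = 2A = 42
B = D4 = 212
Red = 176


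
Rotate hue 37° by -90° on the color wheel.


New hue = (H + rotation) mod 360
New hue = (37 -90) mod 360
= -53 mod 360
= 307°


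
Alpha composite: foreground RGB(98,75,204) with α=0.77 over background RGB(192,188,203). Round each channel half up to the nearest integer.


C = α×F + (1-α)×B, with 1-α = 0.23
R: 0.77×98 + 0.23×192 = 75.46 + 44.16 = 119.62 → 120
G: 0.77×75 + 0.23×188 = 57.75 + 43.24 = 100.99 → 101
B: 0.77×204 + 0.23×203 = 157.08 + 46.69 = 203.77 → 204
= RGB(120, 101, 204)


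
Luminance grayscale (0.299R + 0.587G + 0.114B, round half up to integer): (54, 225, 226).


Gray = 0.299×R + 0.587×G + 0.114×B
Gray = 0.299×54 + 0.587×225 + 0.114×226
Gray = 16.146 + 132.075 + 25.764
Gray = 173.985 → round half up → 174
Gray = 174


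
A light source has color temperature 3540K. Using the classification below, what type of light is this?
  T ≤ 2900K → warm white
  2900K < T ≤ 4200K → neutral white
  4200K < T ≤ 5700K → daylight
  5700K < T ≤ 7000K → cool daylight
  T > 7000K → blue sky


Temperature: 3540K
2900K < 3540K ≤ 4200K → neutral white
Classification: neutral white


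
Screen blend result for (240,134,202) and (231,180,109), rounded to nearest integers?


Screen: C = 255 - (255-A)×(255-B)/255, rounded to nearest integer
R: 255 - (255-240)×(255-231)/255 = 255 - 360/255 ≈ 255 - 1.412 = 253.588 → 254
G: 255 - (255-134)×(255-180)/255 = 255 - 9075/255 ≈ 255 - 35.588 = 219.412 → 219
B: 255 - (255-202)×(255-109)/255 = 255 - 7738/255 ≈ 255 - 30.345 = 224.655 → 225
= RGB(254, 219, 225)


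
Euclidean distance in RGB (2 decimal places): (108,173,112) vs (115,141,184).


d = √[(R₁-R₂)² + (G₁-G₂)² + (B₁-B₂)²]
d = √[(108-115)² + (173-141)² + (112-184)²]
d = √[49 + 1024 + 5184]
d = √6257
d ≈ 79.10


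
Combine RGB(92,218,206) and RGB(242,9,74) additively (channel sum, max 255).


Additive: each channel = min(255, C₁+C₂)
R: 92+242 = 334 → 255
G: 218+9 = 227 → 227
B: 206+74 = 280 → 255
= RGB(255, 227, 255)


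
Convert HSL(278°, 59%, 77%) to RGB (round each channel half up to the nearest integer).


H=278°, S=0.59, L=0.77
C = (1-|2L-1|)×S = (1-|0.54|)×0.59 = 0.2714
H' = H/60 = 278/60 ≈ 4.6333; X = C×(1-|H' mod 2 - 1|) ≈ 0.1719
m = L - C/2 = 0.77 - 0.1357 = 0.6343
Sector ⌊H'⌋ = 4 → (R',G',B') = (≈0.1719, 0.0, 0.2714)
RGB = ((R'+m)×255, (G'+m)×255, (B'+m)×255) = (205.5776, 161.7465, 230.9535)
Round half up → RGB(206, 162, 231)


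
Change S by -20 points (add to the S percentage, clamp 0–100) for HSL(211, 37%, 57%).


Original S = 37%
Adjustment = -20 percentage points
New S = 37 + (-20) = 17
Clamp to [0, 100] → 17
= HSL(211°, 17%, 57%)


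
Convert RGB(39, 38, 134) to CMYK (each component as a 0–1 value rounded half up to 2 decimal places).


R'=39/255≈0.1529, G'=38/255≈0.1490, B'=134/255≈0.5255
K = 1 - max(R',G',B') = 1 - 134/255 = 121/255 = 0.47450… → 0.47
(1-R'-K)/(1-K) simplifies to (max-R)/max with max = 134:
C = (134-39)/134 = 95/134 = 0.70895… → 0.71
M = (134-38)/134 = 96/134 = 0.71641… → 0.72
Y = (134-134)/134 = 0/134 = 0 → 0.00
= CMYK(0.71, 0.72, 0.00, 0.47)


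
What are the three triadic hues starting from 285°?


Triadic: equally spaced at 120° intervals
H1 = 285°
H2 = (285 + 120) mod 360 = 45°
H3 = (285 + 240) mod 360 = 165°
Triadic = 285°, 45°, 165°


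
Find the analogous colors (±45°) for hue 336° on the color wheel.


Base hue: 336°
Left analog: (336 - 45) mod 360 = 291°
Right analog: (336 + 45) mod 360 = 21°
Analogous hues = 291° and 21°


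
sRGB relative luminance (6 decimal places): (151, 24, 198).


Linearize each channel (sRGB transfer function): c = v/255; c_lin = c/12.92 if c ≤ 0.04045, else ((c+0.055)/1.055)^2.4
  R: 151/255 ≈ 0.592157 > 0.04045 → ((0.592157+0.055)/1.055)^2.4 ≈ 0.309469
  G: 24/255 ≈ 0.094118 > 0.04045 → ((0.094118+0.055)/1.055)^2.4 ≈ 0.009134
  B: 198/255 ≈ 0.776471 > 0.04045 → ((0.776471+0.055)/1.055)^2.4 ≈ 0.564712
R_lin = 0.309469, G_lin = 0.009134, B_lin = 0.564712
L = 0.2126×R + 0.7152×G + 0.0722×B
L = 0.2126×0.309469 + 0.7152×0.009134 + 0.0722×0.564712
L ≈ 0.113098


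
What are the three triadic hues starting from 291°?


Triadic: equally spaced at 120° intervals
H1 = 291°
H2 = (291 + 120) mod 360 = 51°
H3 = (291 + 240) mod 360 = 171°
Triadic = 291°, 51°, 171°


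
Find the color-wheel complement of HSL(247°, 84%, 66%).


Complement = opposite side of color wheel = hue + 180°
H' = (247 + 180) mod 360 = 67°
S and L unchanged.
= HSL(67°, 84%, 66%)


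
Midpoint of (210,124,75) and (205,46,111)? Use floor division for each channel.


Midpoint: each channel = ⌊(C₁+C₂)/2⌋
R: ⌊(210+205)/2⌋ = 207
G: ⌊(124+46)/2⌋ = 85
B: ⌊(75+111)/2⌋ = 93
= RGB(207, 85, 93)


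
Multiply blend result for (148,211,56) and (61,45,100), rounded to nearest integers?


Multiply: C = A×B/255, rounded to nearest integer
R: 148×61/255 = 9028/255 ≈ 35.404 → 35
G: 211×45/255 = 9495/255 ≈ 37.235 → 37
B: 56×100/255 = 5600/255 ≈ 21.961 → 22
= RGB(35, 37, 22)


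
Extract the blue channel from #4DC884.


Color: #4DC884
R = 4D = 77
G = C8 = 200
B = 84 = 132
Blue = 132


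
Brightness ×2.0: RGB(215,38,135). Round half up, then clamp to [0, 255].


Multiply each channel by 2.0, round half up, clamp to [0, 255]
R: 215×2.0 = 430 → clamp → 255
G: 38×2.0 = 76
B: 135×2.0 = 270 → clamp → 255
= RGB(255, 76, 255)


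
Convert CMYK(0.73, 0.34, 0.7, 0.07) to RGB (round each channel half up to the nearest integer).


R = 255 × (1-C) × (1-K) = 255 × 0.27 × 0.93 = 64.0305 → 64
G = 255 × (1-M) × (1-K) = 255 × 0.66 × 0.93 = 156.519 → 157
B = 255 × (1-Y) × (1-K) = 255 × 0.30 × 0.93 = 71.145 → 71
= RGB(64, 157, 71)


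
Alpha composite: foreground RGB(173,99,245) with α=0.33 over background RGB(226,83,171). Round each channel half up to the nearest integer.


C = α×F + (1-α)×B, with 1-α = 0.67
R: 0.33×173 + 0.67×226 = 57.09 + 151.42 = 208.51 → 209
G: 0.33×99 + 0.67×83 = 32.67 + 55.61 = 88.28 → 88
B: 0.33×245 + 0.67×171 = 80.85 + 114.57 = 195.42 → 195
= RGB(209, 88, 195)


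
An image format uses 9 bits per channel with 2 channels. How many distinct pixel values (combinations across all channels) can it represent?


Total bits = 9 bits/channel × 2 channels = 18 bits
Distinct pixel values = 2^18
= 262,144 pixel values


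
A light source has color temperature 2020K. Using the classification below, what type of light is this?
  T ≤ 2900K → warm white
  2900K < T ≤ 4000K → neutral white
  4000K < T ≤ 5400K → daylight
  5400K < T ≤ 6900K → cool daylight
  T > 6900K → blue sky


Temperature: 2020K
2020K ≤ 2900K → warm white
Classification: warm white


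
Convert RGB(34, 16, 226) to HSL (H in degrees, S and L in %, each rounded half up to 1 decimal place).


Normalize: R'=34/255≈0.1333, G'=16/255≈0.0627, B'=226/255≈0.8863
Max=226/255, Min=16/255, Δ=Max-Min=210/255
L = (Max+Min)/2 = (226+16)/510 = 242/510 = 0.47450… → L = 47.5%
L ≤ 0.5 → S = Δ/(Max+Min) = 210/(226+16) = 210/242 = 0.86776… → S = 86.8%
(the 1/255 factors cancel in S and H, so raw channel differences can be used)
Max is B' → H = 60 × ((R-G)/Δ + 4) = 60 × ((34-16)/210 + 4)
  18/210 + 4 = 0.0857… + 4 = 4.0857…
  H = 60 × 4.0857… = 245.142…° → H = 245.1°
= HSL(245.1°, 86.8%, 47.5%)


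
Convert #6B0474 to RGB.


6B → 107 (R)
04 → 4 (G)
74 → 116 (B)
= RGB(107, 4, 116)


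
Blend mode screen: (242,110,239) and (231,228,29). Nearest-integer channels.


Screen: C = 255 - (255-A)×(255-B)/255, rounded to nearest integer
R: 255 - (255-242)×(255-231)/255 = 255 - 312/255 ≈ 255 - 1.224 = 253.776 → 254
G: 255 - (255-110)×(255-228)/255 = 255 - 3915/255 ≈ 255 - 15.353 = 239.647 → 240
B: 255 - (255-239)×(255-29)/255 = 255 - 3616/255 ≈ 255 - 14.180 = 240.820 → 241
= RGB(254, 240, 241)


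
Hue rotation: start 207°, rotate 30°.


New hue = (H + rotation) mod 360
New hue = (207 + 30) mod 360
= 237 mod 360
= 237°


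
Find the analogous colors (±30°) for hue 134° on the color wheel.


Base hue: 134°
Left analog: (134 - 30) mod 360 = 104°
Right analog: (134 + 30) mod 360 = 164°
Analogous hues = 104° and 164°


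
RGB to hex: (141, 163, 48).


R = 141 → 8D (hex)
G = 163 → A3 (hex)
B = 48 → 30 (hex)
Hex = #8DA330


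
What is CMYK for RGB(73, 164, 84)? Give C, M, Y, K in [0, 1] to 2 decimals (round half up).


R'=73/255≈0.2863, G'=164/255≈0.6431, B'=84/255≈0.3294
K = 1 - max(R',G',B') = 1 - 164/255 = 91/255 = 0.35686… → 0.36
(1-R'-K)/(1-K) simplifies to (max-R)/max with max = 164:
C = (164-73)/164 = 91/164 = 0.55487… → 0.55
M = (164-164)/164 = 0/164 = 0 → 0.00
Y = (164-84)/164 = 80/164 = 0.48780… → 0.49
= CMYK(0.55, 0.00, 0.49, 0.36)


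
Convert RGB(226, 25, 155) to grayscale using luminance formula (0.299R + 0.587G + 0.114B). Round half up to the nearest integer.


Gray = 0.299×R + 0.587×G + 0.114×B
Gray = 0.299×226 + 0.587×25 + 0.114×155
Gray = 67.574 + 14.675 + 17.670
Gray = 99.919 → round half up → 100
Gray = 100


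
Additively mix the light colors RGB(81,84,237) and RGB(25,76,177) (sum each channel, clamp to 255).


Additive: each channel = min(255, C₁+C₂)
R: 81+25 = 106 → 106
G: 84+76 = 160 → 160
B: 237+177 = 414 → 255
= RGB(106, 160, 255)


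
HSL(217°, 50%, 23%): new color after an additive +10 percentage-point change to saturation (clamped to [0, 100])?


Original S = 50%
Adjustment = +10 percentage points
New S = 50 + (10) = 60
Clamp to [0, 100] → 60
= HSL(217°, 60%, 23%)


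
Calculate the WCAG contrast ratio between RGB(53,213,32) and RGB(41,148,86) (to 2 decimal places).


Linearize each sRGB channel c=v/255: c/12.92 if c ≤ 0.04045 else ((c+0.055)/1.055)^2.4
L = 0.2126×R_lin + 0.7152×G_lin + 0.0722×B_lin
Color 1 (53,213,32):
  R=53: 53/255≈0.2078 > 0.04045 → ((0.2078+0.055)/1.055)^2.4 ≈ 0.03560
  G=213: 213/255≈0.8353 > 0.04045 → ((0.8353+0.055)/1.055)^2.4 ≈ 0.66539
  B=32: 32/255≈0.1255 > 0.04045 → ((0.1255+0.055)/1.055)^2.4 ≈ 0.01444
  L1 = 0.2126×0.03560 + 0.7152×0.66539 + 0.0722×0.01444 ≈ 0.48450
Color 2 (41,148,86):
  R=41: 41/255≈0.1608 > 0.04045 → ((0.1608+0.055)/1.055)^2.4 ≈ 0.02217
  G=148: 148/255≈0.5804 > 0.04045 → ((0.5804+0.055)/1.055)^2.4 ≈ 0.29614
  B=86: 86/255≈0.3373 > 0.04045 → ((0.3373+0.055)/1.055)^2.4 ≈ 0.09306
  L2 = 0.2126×0.02217 + 0.7152×0.29614 + 0.0722×0.09306 ≈ 0.22323
Lighter = 0.48450, Darker = 0.22323
Ratio = (L_lighter + 0.05) / (L_darker + 0.05)
Ratio = (0.48450 + 0.05) / (0.22323 + 0.05) = 0.53450 / 0.27323 ≈ 1.9562
Ratio ≈ 1.96:1


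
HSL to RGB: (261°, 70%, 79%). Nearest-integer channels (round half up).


H=261°, S=0.70, L=0.79
C = (1-|2L-1|)×S = (1-|0.58|)×0.70 = 0.294
H' = H/60 = 261/60 ≈ 4.3500; X = C×(1-|H' mod 2 - 1|) = 0.1029
m = L - C/2 = 0.79 - 0.147 = 0.643
Sector ⌊H'⌋ = 4 → (R',G',B') = (0.1029, 0.0, 0.294)
RGB = ((R'+m)×255, (G'+m)×255, (B'+m)×255) = (190.2045, 163.965, 238.935)
Round half up → RGB(190, 164, 239)


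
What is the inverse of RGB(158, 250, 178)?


Invert: (255-R, 255-G, 255-B)
R: 255-158 = 97
G: 255-250 = 5
B: 255-178 = 77
= RGB(97, 5, 77)


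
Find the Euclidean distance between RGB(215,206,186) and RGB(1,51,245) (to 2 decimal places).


d = √[(R₁-R₂)² + (G₁-G₂)² + (B₁-B₂)²]
d = √[(215-1)² + (206-51)² + (186-245)²]
d = √[45796 + 24025 + 3481]
d = √73302
d ≈ 270.74


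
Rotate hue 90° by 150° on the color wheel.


New hue = (H + rotation) mod 360
New hue = (90 + 150) mod 360
= 240 mod 360
= 240°


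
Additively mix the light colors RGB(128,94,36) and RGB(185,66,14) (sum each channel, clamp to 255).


Additive: each channel = min(255, C₁+C₂)
R: 128+185 = 313 → 255
G: 94+66 = 160 → 160
B: 36+14 = 50 → 50
= RGB(255, 160, 50)


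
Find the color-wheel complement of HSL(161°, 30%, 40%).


Complement = opposite side of color wheel = hue + 180°
H' = (161 + 180) mod 360 = 341°
S and L unchanged.
= HSL(341°, 30%, 40%)


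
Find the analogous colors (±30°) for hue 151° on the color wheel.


Base hue: 151°
Left analog: (151 - 30) mod 360 = 121°
Right analog: (151 + 30) mod 360 = 181°
Analogous hues = 121° and 181°


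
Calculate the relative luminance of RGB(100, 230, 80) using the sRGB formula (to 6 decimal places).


Linearize each channel (sRGB transfer function): c = v/255; c_lin = c/12.92 if c ≤ 0.04045, else ((c+0.055)/1.055)^2.4
  R: 100/255 ≈ 0.392157 > 0.04045 → ((0.392157+0.055)/1.055)^2.4 ≈ 0.127438
  G: 230/255 ≈ 0.901961 > 0.04045 → ((0.901961+0.055)/1.055)^2.4 ≈ 0.791298
  B: 80/255 ≈ 0.313725 > 0.04045 → ((0.313725+0.055)/1.055)^2.4 ≈ 0.080220
R_lin = 0.127438, G_lin = 0.791298, B_lin = 0.080220
L = 0.2126×R + 0.7152×G + 0.0722×B
L = 0.2126×0.127438 + 0.7152×0.791298 + 0.0722×0.080220
L ≈ 0.598821


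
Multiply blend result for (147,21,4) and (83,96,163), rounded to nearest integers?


Multiply: C = A×B/255, rounded to nearest integer
R: 147×83/255 = 12201/255 ≈ 47.847 → 48
G: 21×96/255 = 2016/255 ≈ 7.906 → 8
B: 4×163/255 = 652/255 ≈ 2.557 → 3
= RGB(48, 8, 3)


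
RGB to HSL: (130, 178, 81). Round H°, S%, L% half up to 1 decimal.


Normalize: R'=130/255≈0.5098, G'=178/255≈0.6980, B'=81/255≈0.3176
Max=178/255, Min=81/255, Δ=Max-Min=97/255
L = (Max+Min)/2 = (178+81)/510 = 259/510 = 0.50784… → L = 50.8%
L > 0.5 → S = Δ/(2-Max-Min) = 97/(510-178-81) = 97/251 = 0.38645… → S = 38.6%
(the 1/255 factors cancel in S and H, so raw channel differences can be used)
Max is G' → H = 60 × ((B-R)/Δ + 2) = 60 × ((81-130)/97 + 2)
  -49/97 + 2 = -0.5051… + 2 = 1.4948…
  H = 60 × 1.4948… = 89.690…° → H = 89.7°
= HSL(89.7°, 38.6%, 50.8%)


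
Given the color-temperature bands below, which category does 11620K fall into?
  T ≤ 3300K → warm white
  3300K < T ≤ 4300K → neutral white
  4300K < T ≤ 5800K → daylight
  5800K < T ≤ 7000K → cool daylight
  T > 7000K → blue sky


Temperature: 11620K
11620K > 7000K → blue sky
Classification: blue sky


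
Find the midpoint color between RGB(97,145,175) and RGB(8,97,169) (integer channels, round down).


Midpoint: each channel = ⌊(C₁+C₂)/2⌋
R: ⌊(97+8)/2⌋ = 52
G: ⌊(145+97)/2⌋ = 121
B: ⌊(175+169)/2⌋ = 172
= RGB(52, 121, 172)


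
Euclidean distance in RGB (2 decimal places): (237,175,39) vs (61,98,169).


d = √[(R₁-R₂)² + (G₁-G₂)² + (B₁-B₂)²]
d = √[(237-61)² + (175-98)² + (39-169)²]
d = √[30976 + 5929 + 16900]
d = √53805
d ≈ 231.96


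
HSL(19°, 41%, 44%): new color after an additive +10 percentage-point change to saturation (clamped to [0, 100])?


Original S = 41%
Adjustment = +10 percentage points
New S = 41 + (10) = 51
Clamp to [0, 100] → 51
= HSL(19°, 51%, 44%)


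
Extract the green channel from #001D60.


Color: #001D60
R = 00 = 0
G = 1D = 29
B = 60 = 96
Green = 29


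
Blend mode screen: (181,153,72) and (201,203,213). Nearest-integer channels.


Screen: C = 255 - (255-A)×(255-B)/255, rounded to nearest integer
R: 255 - (255-181)×(255-201)/255 = 255 - 3996/255 ≈ 255 - 15.671 = 239.329 → 239
G: 255 - (255-153)×(255-203)/255 = 255 - 5304/255 ≈ 255 - 20.800 = 234.200 → 234
B: 255 - (255-72)×(255-213)/255 = 255 - 7686/255 ≈ 255 - 30.141 = 224.859 → 225
= RGB(239, 234, 225)


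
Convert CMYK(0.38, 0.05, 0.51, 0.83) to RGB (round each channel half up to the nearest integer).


R = 255 × (1-C) × (1-K) = 255 × 0.62 × 0.17 = 26.877 → 27
G = 255 × (1-M) × (1-K) = 255 × 0.95 × 0.17 = 41.1825 → 41
B = 255 × (1-Y) × (1-K) = 255 × 0.49 × 0.17 = 21.2415 → 21
= RGB(27, 41, 21)


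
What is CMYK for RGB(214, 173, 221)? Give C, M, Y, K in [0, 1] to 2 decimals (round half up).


R'=214/255≈0.8392, G'=173/255≈0.6784, B'=221/255≈0.8667
K = 1 - max(R',G',B') = 1 - 221/255 = 34/255 = 0.13333… → 0.13
(1-R'-K)/(1-K) simplifies to (max-R)/max with max = 221:
C = (221-214)/221 = 7/221 = 0.03167… → 0.03
M = (221-173)/221 = 48/221 = 0.21719… → 0.22
Y = (221-221)/221 = 0/221 = 0 → 0.00
= CMYK(0.03, 0.22, 0.00, 0.13)


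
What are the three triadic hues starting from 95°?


Triadic: equally spaced at 120° intervals
H1 = 95°
H2 = (95 + 120) mod 360 = 215°
H3 = (95 + 240) mod 360 = 335°
Triadic = 95°, 215°, 335°


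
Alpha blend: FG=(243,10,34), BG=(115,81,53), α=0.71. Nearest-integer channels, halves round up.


C = α×F + (1-α)×B, with 1-α = 0.29
R: 0.71×243 + 0.29×115 = 172.53 + 33.35 = 205.88 → 206
G: 0.71×10 + 0.29×81 = 7.10 + 23.49 = 30.59 → 31
B: 0.71×34 + 0.29×53 = 24.14 + 15.37 = 39.51 → 40
= RGB(206, 31, 40)


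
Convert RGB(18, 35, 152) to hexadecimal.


R = 18 → 12 (hex)
G = 35 → 23 (hex)
B = 152 → 98 (hex)
Hex = #122398


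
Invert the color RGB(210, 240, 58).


Invert: (255-R, 255-G, 255-B)
R: 255-210 = 45
G: 255-240 = 15
B: 255-58 = 197
= RGB(45, 15, 197)


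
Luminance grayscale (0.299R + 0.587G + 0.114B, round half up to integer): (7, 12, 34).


Gray = 0.299×R + 0.587×G + 0.114×B
Gray = 0.299×7 + 0.587×12 + 0.114×34
Gray = 2.093 + 7.044 + 3.876
Gray = 13.013 → round half up → 13
Gray = 13


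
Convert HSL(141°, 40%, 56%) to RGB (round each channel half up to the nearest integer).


H=141°, S=0.40, L=0.56
C = (1-|2L-1|)×S = (1-|0.12|)×0.40 = 0.352
H' = H/60 = 141/60 ≈ 2.3500; X = C×(1-|H' mod 2 - 1|) = 0.1232
m = L - C/2 = 0.56 - 0.176 = 0.384
Sector ⌊H'⌋ = 2 → (R',G',B') = (0.0, 0.352, 0.1232)
RGB = ((R'+m)×255, (G'+m)×255, (B'+m)×255) = (97.92, 187.68, 129.336)
Round half up → RGB(98, 188, 129)


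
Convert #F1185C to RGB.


F1 → 241 (R)
18 → 24 (G)
5C → 92 (B)
= RGB(241, 24, 92)


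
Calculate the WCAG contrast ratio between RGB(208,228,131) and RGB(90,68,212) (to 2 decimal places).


Linearize each sRGB channel c=v/255: c/12.92 if c ≤ 0.04045 else ((c+0.055)/1.055)^2.4
L = 0.2126×R_lin + 0.7152×G_lin + 0.0722×B_lin
Color 1 (208,228,131):
  R=208: 208/255≈0.8157 > 0.04045 → ((0.8157+0.055)/1.055)^2.4 ≈ 0.63076
  G=228: 228/255≈0.8941 > 0.04045 → ((0.8941+0.055)/1.055)^2.4 ≈ 0.77582
  B=131: 131/255≈0.5137 > 0.04045 → ((0.5137+0.055)/1.055)^2.4 ≈ 0.22697
  L1 = 0.2126×0.63076 + 0.7152×0.77582 + 0.0722×0.22697 ≈ 0.70535
Color 2 (90,68,212):
  R=90: 90/255≈0.3529 > 0.04045 → ((0.3529+0.055)/1.055)^2.4 ≈ 0.10224
  G=68: 68/255≈0.2667 > 0.04045 → ((0.2667+0.055)/1.055)^2.4 ≈ 0.05781
  B=212: 212/255≈0.8314 > 0.04045 → ((0.8314+0.055)/1.055)^2.4 ≈ 0.65837
  L2 = 0.2126×0.10224 + 0.7152×0.05781 + 0.0722×0.65837 ≈ 0.11061
Lighter = 0.70535, Darker = 0.11061
Ratio = (L_lighter + 0.05) / (L_darker + 0.05)
Ratio = (0.70535 + 0.05) / (0.11061 + 0.05) = 0.75535 / 0.16061 ≈ 4.7029
Ratio ≈ 4.70:1


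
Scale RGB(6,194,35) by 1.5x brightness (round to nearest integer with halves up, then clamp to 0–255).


Multiply each channel by 1.5, round half up, clamp to [0, 255]
R: 6×1.5 = 9
G: 194×1.5 = 291 → clamp → 255
B: 35×1.5 = 52.5 → round → 53
= RGB(9, 255, 53)


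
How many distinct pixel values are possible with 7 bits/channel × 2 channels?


Total bits = 7 bits/channel × 2 channels = 14 bits
Distinct pixel values = 2^14
= 16,384 pixel values


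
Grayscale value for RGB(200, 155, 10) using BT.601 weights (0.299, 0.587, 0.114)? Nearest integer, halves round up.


Gray = 0.299×R + 0.587×G + 0.114×B
Gray = 0.299×200 + 0.587×155 + 0.114×10
Gray = 59.800 + 90.985 + 1.140
Gray = 151.925 → round half up → 152
Gray = 152


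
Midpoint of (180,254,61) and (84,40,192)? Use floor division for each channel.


Midpoint: each channel = ⌊(C₁+C₂)/2⌋
R: ⌊(180+84)/2⌋ = 132
G: ⌊(254+40)/2⌋ = 147
B: ⌊(61+192)/2⌋ = 126
= RGB(132, 147, 126)


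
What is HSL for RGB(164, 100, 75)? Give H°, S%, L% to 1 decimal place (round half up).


Normalize: R'=164/255≈0.6431, G'=100/255≈0.3922, B'=75/255≈0.2941
Max=164/255, Min=75/255, Δ=Max-Min=89/255
L = (Max+Min)/2 = (164+75)/510 = 239/510 = 0.46862… → L = 46.9%
L ≤ 0.5 → S = Δ/(Max+Min) = 89/(164+75) = 89/239 = 0.37238… → S = 37.2%
(the 1/255 factors cancel in S and H, so raw channel differences can be used)
Max is R' → H = 60 × (((G-B)/Δ) mod 6) = 60 × (((100-75)/89) mod 6)
  25/89 = 0.2808…
  H = 60 × 0.2808… = 16.853…° → H = 16.9°
= HSL(16.9°, 37.2%, 46.9%)


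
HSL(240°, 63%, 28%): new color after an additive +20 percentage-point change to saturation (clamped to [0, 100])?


Original S = 63%
Adjustment = +20 percentage points
New S = 63 + (20) = 83
Clamp to [0, 100] → 83
= HSL(240°, 83%, 28%)


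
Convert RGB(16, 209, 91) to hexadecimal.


R = 16 → 10 (hex)
G = 209 → D1 (hex)
B = 91 → 5B (hex)
Hex = #10D15B


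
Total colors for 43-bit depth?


Colors = 2^bits = 2^43
= 8,796,093,022,208 colors


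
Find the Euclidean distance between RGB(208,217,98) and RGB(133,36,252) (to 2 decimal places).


d = √[(R₁-R₂)² + (G₁-G₂)² + (B₁-B₂)²]
d = √[(208-133)² + (217-36)² + (98-252)²]
d = √[5625 + 32761 + 23716]
d = √62102
d ≈ 249.20


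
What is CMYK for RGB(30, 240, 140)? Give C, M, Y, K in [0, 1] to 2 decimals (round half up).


R'=30/255≈0.1176, G'=240/255≈0.9412, B'=140/255≈0.5490
K = 1 - max(R',G',B') = 1 - 240/255 = 15/255 = 0.05882… → 0.06
(1-R'-K)/(1-K) simplifies to (max-R)/max with max = 240:
C = (240-30)/240 = 210/240 = 0.875 → 0.88
M = (240-240)/240 = 0/240 = 0 → 0.00
Y = (240-140)/240 = 100/240 = 0.41666… → 0.42
= CMYK(0.88, 0.00, 0.42, 0.06)


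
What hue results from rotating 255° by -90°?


New hue = (H + rotation) mod 360
New hue = (255 -90) mod 360
= 165 mod 360
= 165°


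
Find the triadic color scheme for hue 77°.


Triadic: equally spaced at 120° intervals
H1 = 77°
H2 = (77 + 120) mod 360 = 197°
H3 = (77 + 240) mod 360 = 317°
Triadic = 77°, 197°, 317°


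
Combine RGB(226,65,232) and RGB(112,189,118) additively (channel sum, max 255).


Additive: each channel = min(255, C₁+C₂)
R: 226+112 = 338 → 255
G: 65+189 = 254 → 254
B: 232+118 = 350 → 255
= RGB(255, 254, 255)


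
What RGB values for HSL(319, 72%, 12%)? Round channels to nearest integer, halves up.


H=319°, S=0.72, L=0.12
C = (1-|2L-1|)×S = (1-|-0.76|)×0.72 = 0.1728
H' = H/60 = 319/60 ≈ 5.3167; X = C×(1-|H' mod 2 - 1|) = 0.11808
m = L - C/2 = 0.12 - 0.0864 = 0.0336
Sector ⌊H'⌋ = 5 → (R',G',B') = (0.1728, 0.0, 0.11808)
RGB = ((R'+m)×255, (G'+m)×255, (B'+m)×255) = (52.632, 8.568, 38.6784)
Round half up → RGB(53, 9, 39)


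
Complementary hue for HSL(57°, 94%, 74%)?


Complement = opposite side of color wheel = hue + 180°
H' = (57 + 180) mod 360 = 237°
S and L unchanged.
= HSL(237°, 94%, 74%)


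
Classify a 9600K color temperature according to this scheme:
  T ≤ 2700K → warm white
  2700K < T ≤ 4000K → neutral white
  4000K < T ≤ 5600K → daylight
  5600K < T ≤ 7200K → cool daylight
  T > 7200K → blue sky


Temperature: 9600K
9600K > 7200K → blue sky
Classification: blue sky


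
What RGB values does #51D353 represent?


51 → 81 (R)
D3 → 211 (G)
53 → 83 (B)
= RGB(81, 211, 83)


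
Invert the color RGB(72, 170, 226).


Invert: (255-R, 255-G, 255-B)
R: 255-72 = 183
G: 255-170 = 85
B: 255-226 = 29
= RGB(183, 85, 29)


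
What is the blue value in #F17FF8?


Color: #F17FF8
R = F1 = 241
G = 7F = 127
B = F8 = 248
Blue = 248


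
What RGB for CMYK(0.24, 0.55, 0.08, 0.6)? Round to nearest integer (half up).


R = 255 × (1-C) × (1-K) = 255 × 0.76 × 0.40 = 77.52 → 78
G = 255 × (1-M) × (1-K) = 255 × 0.45 × 0.40 = 45.9 → 46
B = 255 × (1-Y) × (1-K) = 255 × 0.92 × 0.40 = 93.84 → 94
= RGB(78, 46, 94)


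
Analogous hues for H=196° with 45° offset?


Base hue: 196°
Left analog: (196 - 45) mod 360 = 151°
Right analog: (196 + 45) mod 360 = 241°
Analogous hues = 151° and 241°


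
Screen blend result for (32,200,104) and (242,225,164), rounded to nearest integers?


Screen: C = 255 - (255-A)×(255-B)/255, rounded to nearest integer
R: 255 - (255-32)×(255-242)/255 = 255 - 2899/255 ≈ 255 - 11.369 = 243.631 → 244
G: 255 - (255-200)×(255-225)/255 = 255 - 1650/255 ≈ 255 - 6.471 = 248.529 → 249
B: 255 - (255-104)×(255-164)/255 = 255 - 13741/255 ≈ 255 - 53.886 = 201.114 → 201
= RGB(244, 249, 201)


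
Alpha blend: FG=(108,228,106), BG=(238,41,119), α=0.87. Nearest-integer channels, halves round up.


C = α×F + (1-α)×B, with 1-α = 0.13
R: 0.87×108 + 0.13×238 = 93.96 + 30.94 = 124.90 → 125
G: 0.87×228 + 0.13×41 = 198.36 + 5.33 = 203.69 → 204
B: 0.87×106 + 0.13×119 = 92.22 + 15.47 = 107.69 → 108
= RGB(125, 204, 108)


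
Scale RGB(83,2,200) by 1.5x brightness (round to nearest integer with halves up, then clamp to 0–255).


Multiply each channel by 1.5, round half up, clamp to [0, 255]
R: 83×1.5 = 124.5 → round → 125
G: 2×1.5 = 3
B: 200×1.5 = 300 → clamp → 255
= RGB(125, 3, 255)


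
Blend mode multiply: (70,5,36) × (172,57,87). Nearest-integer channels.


Multiply: C = A×B/255, rounded to nearest integer
R: 70×172/255 = 12040/255 ≈ 47.216 → 47
G: 5×57/255 = 285/255 ≈ 1.118 → 1
B: 36×87/255 = 3132/255 ≈ 12.282 → 12
= RGB(47, 1, 12)


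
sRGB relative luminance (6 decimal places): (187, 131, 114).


Linearize each channel (sRGB transfer function): c = v/255; c_lin = c/12.92 if c ≤ 0.04045, else ((c+0.055)/1.055)^2.4
  R: 187/255 ≈ 0.733333 > 0.04045 → ((0.733333+0.055)/1.055)^2.4 ≈ 0.496933
  G: 131/255 ≈ 0.513725 > 0.04045 → ((0.513725+0.055)/1.055)^2.4 ≈ 0.226966
  B: 114/255 ≈ 0.447059 > 0.04045 → ((0.447059+0.055)/1.055)^2.4 ≈ 0.168269
R_lin = 0.496933, G_lin = 0.226966, B_lin = 0.168269
L = 0.2126×R + 0.7152×G + 0.0722×B
L = 0.2126×0.496933 + 0.7152×0.226966 + 0.0722×0.168269
L ≈ 0.280123


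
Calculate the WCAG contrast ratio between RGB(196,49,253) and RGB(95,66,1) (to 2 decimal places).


Linearize each sRGB channel c=v/255: c/12.92 if c ≤ 0.04045 else ((c+0.055)/1.055)^2.4
L = 0.2126×R_lin + 0.7152×G_lin + 0.0722×B_lin
Color 1 (196,49,253):
  R=196: 196/255≈0.7686 > 0.04045 → ((0.7686+0.055)/1.055)^2.4 ≈ 0.55201
  G=49: 49/255≈0.1922 > 0.04045 → ((0.1922+0.055)/1.055)^2.4 ≈ 0.03071
  B=253: 253/255≈0.9922 > 0.04045 → ((0.9922+0.055)/1.055)^2.4 ≈ 0.98225
  L1 = 0.2126×0.55201 + 0.7152×0.03071 + 0.0722×0.98225 ≈ 0.21024
Color 2 (95,66,1):
  R=95: 95/255≈0.3725 > 0.04045 → ((0.3725+0.055)/1.055)^2.4 ≈ 0.11444
  G=66: 66/255≈0.2588 > 0.04045 → ((0.2588+0.055)/1.055)^2.4 ≈ 0.05448
  B=1: 1/255≈0.0039 ≤ 0.04045 → 0.0039/12.92 ≈ 0.00030
  L2 = 0.2126×0.11444 + 0.7152×0.05448 + 0.0722×0.00030 ≈ 0.06332
Lighter = 0.21024, Darker = 0.06332
Ratio = (L_lighter + 0.05) / (L_darker + 0.05)
Ratio = (0.21024 + 0.05) / (0.06332 + 0.05) = 0.26024 / 0.11332 ≈ 2.2966
Ratio ≈ 2.30:1


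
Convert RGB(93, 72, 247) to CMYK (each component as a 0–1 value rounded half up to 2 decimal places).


R'=93/255≈0.3647, G'=72/255≈0.2824, B'=247/255≈0.9686
K = 1 - max(R',G',B') = 1 - 247/255 = 8/255 = 0.03137… → 0.03
(1-R'-K)/(1-K) simplifies to (max-R)/max with max = 247:
C = (247-93)/247 = 154/247 = 0.62348… → 0.62
M = (247-72)/247 = 175/247 = 0.70850… → 0.71
Y = (247-247)/247 = 0/247 = 0 → 0.00
= CMYK(0.62, 0.71, 0.00, 0.03)


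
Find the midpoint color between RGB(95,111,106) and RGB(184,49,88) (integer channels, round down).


Midpoint: each channel = ⌊(C₁+C₂)/2⌋
R: ⌊(95+184)/2⌋ = 139
G: ⌊(111+49)/2⌋ = 80
B: ⌊(106+88)/2⌋ = 97
= RGB(139, 80, 97)


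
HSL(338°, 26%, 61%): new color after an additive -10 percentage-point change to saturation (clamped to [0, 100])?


Original S = 26%
Adjustment = -10 percentage points
New S = 26 + (-10) = 16
Clamp to [0, 100] → 16
= HSL(338°, 16%, 61%)


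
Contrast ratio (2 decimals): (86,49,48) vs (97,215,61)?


Linearize each sRGB channel c=v/255: c/12.92 if c ≤ 0.04045 else ((c+0.055)/1.055)^2.4
L = 0.2126×R_lin + 0.7152×G_lin + 0.0722×B_lin
Color 1 (86,49,48):
  R=86: 86/255≈0.3373 > 0.04045 → ((0.3373+0.055)/1.055)^2.4 ≈ 0.09306
  G=49: 49/255≈0.1922 > 0.04045 → ((0.1922+0.055)/1.055)^2.4 ≈ 0.03071
  B=48: 48/255≈0.1882 > 0.04045 → ((0.1882+0.055)/1.055)^2.4 ≈ 0.02956
  L1 = 0.2126×0.09306 + 0.7152×0.03071 + 0.0722×0.02956 ≈ 0.04388
Color 2 (97,215,61):
  R=97: 97/255≈0.3804 > 0.04045 → ((0.3804+0.055)/1.055)^2.4 ≈ 0.11954
  G=215: 215/255≈0.8431 > 0.04045 → ((0.8431+0.055)/1.055)^2.4 ≈ 0.67954
  B=61: 61/255≈0.2392 > 0.04045 → ((0.2392+0.055)/1.055)^2.4 ≈ 0.04667
  L2 = 0.2126×0.11954 + 0.7152×0.67954 + 0.0722×0.04667 ≈ 0.51479
Lighter = 0.51479, Darker = 0.04388
Ratio = (L_lighter + 0.05) / (L_darker + 0.05)
Ratio = (0.51479 + 0.05) / (0.04388 + 0.05) = 0.56479 / 0.09388 ≈ 6.0158
Ratio ≈ 6.02:1


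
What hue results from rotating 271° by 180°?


New hue = (H + rotation) mod 360
New hue = (271 + 180) mod 360
= 451 mod 360
= 91°


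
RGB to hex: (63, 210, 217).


R = 63 → 3F (hex)
G = 210 → D2 (hex)
B = 217 → D9 (hex)
Hex = #3FD2D9


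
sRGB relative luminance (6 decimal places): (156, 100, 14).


Linearize each channel (sRGB transfer function): c = v/255; c_lin = c/12.92 if c ≤ 0.04045, else ((c+0.055)/1.055)^2.4
  R: 156/255 ≈ 0.611765 > 0.04045 → ((0.611765+0.055)/1.055)^2.4 ≈ 0.332452
  G: 100/255 ≈ 0.392157 > 0.04045 → ((0.392157+0.055)/1.055)^2.4 ≈ 0.127438
  B: 14/255 ≈ 0.054902 > 0.04045 → ((0.054902+0.055)/1.055)^2.4 ≈ 0.004391
R_lin = 0.332452, G_lin = 0.127438, B_lin = 0.004391
L = 0.2126×R + 0.7152×G + 0.0722×B
L = 0.2126×0.332452 + 0.7152×0.127438 + 0.0722×0.004391
L ≈ 0.162140


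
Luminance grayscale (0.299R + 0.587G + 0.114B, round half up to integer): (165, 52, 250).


Gray = 0.299×R + 0.587×G + 0.114×B
Gray = 0.299×165 + 0.587×52 + 0.114×250
Gray = 49.335 + 30.524 + 28.500
Gray = 108.359 → round half up → 108
Gray = 108


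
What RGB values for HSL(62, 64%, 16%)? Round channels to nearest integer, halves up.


H=62°, S=0.64, L=0.16
C = (1-|2L-1|)×S = (1-|-0.68|)×0.64 = 0.2048
H' = H/60 = 62/60 ≈ 1.0333; X = C×(1-|H' mod 2 - 1|) ≈ 0.1980
m = L - C/2 = 0.16 - 0.1024 = 0.0576
Sector ⌊H'⌋ = 1 → (R',G',B') = (≈0.1980, 0.2048, 0.0)
RGB = ((R'+m)×255, (G'+m)×255, (B'+m)×255) = (65.1712, 66.912, 14.688)
Round half up → RGB(65, 67, 15)


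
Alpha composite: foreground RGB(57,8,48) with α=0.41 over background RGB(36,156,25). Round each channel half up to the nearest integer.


C = α×F + (1-α)×B, with 1-α = 0.59
R: 0.41×57 + 0.59×36 = 23.37 + 21.24 = 44.61 → 45
G: 0.41×8 + 0.59×156 = 3.28 + 92.04 = 95.32 → 95
B: 0.41×48 + 0.59×25 = 19.68 + 14.75 = 34.43 → 34
= RGB(45, 95, 34)
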